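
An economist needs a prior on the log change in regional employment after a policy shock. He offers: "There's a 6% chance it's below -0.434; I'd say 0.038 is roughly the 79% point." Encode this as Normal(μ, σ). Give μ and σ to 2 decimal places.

For Normal(μ,σ), the p-quantile is μ + z_p·σ. Here z_{0.06} = -1.555, z_{0.79} = 0.8064.
So -0.434 = μ − 1.555σ and 0.038 = μ + 0.8064σ.
Subtracting: σ = (0.038 − -0.434)/(0.8064 − (-1.555)) = 0.20.
Then μ = -0.434 − (-1.555)·0.20 = -0.12.

μ = -0.12, σ = 0.20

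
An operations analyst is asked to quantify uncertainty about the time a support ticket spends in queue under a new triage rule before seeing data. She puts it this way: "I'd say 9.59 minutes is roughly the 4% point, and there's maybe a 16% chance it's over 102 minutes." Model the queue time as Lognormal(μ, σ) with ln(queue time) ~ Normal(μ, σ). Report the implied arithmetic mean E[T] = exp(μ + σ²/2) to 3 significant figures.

E[T] ≈ 62.8 minutes

If T ~ Lognormal(μ,σ) then ln T ~ Normal(μ,σ), so the p-quantile of ln T is μ + z_p·σ.
ln(9.59) = 2.261 and ln(102) = 4.625; z_{0.04} = -1.751, z_{0.84} = 0.9945.
σ = (4.625 − 2.261)/(0.9945 − (-1.751)) = 0.861.
μ = 2.261 − (-1.751)·0.861 = 3.768.
E[T] = exp(μ + σ²/2) = exp(3.768 + 0.3709) = 62.8 minutes.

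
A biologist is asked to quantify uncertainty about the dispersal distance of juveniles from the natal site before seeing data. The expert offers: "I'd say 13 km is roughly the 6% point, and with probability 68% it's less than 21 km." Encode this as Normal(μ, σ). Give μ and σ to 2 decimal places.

The p-quantile of Normal(μ,σ) is μ + z_p·σ, with z_{0.06} = -1.555 and z_{0.68} = 0.4677.
Eliminate σ: μ = (z₂·x₁ − z₁·x₂)/(z₂ − z₁) = (0.4677·13 − (-1.555)·21)/2.022 = 19.15.
Then σ = (x₂ − x₁)/(z₂ − z₁) = (21 − 13)/2.022 = 3.96.

μ = 19.15, σ = 3.96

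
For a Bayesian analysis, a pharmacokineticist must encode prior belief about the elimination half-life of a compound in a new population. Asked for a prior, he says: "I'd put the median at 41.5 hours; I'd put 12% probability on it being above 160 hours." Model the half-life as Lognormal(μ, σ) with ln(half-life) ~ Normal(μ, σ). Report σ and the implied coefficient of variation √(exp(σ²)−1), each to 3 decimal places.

σ ≈ 1.149, CV ≈ 1.655

If T ~ Lognormal(μ,σ) then ln T ~ Normal(μ,σ), so the p-quantile of ln T is μ + z_p·σ.
ln(41.5) = 3.726 and ln(160) = 5.075; z_{0.5} = 0, z_{0.88} = 1.175.
σ = (5.075 − 3.726)/(1.175 − (0)) = 1.149.
μ = 3.726 − (0)·1.149 = 3.726.
CV = √(exp(σ²)−1) = √(exp(1.3191)−1) = 1.655.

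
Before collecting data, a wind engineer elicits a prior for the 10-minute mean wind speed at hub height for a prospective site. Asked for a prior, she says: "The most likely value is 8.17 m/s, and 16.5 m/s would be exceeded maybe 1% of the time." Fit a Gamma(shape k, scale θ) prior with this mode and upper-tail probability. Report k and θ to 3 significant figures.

Gamma(k,θ) with k>1 has mode (k−1)θ, so θ = 8.17/(k−1).
Need P(X < 16.5) = 0.99 with θ tied to k this way. Start at k = 2, θ = 8.17: P(X<16.5) ≈ 0.599.
Too low — raise k to concentrate. Iterating converges to k ≈ 10.9.
Then θ = 8.17/(10.9−1) ≈ 0.823.

k ≈ 10.9, θ ≈ 0.823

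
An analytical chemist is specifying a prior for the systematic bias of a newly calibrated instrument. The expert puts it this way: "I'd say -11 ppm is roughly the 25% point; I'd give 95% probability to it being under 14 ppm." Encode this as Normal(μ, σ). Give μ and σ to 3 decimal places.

μ = -3.730, σ = 10.779

The p-quantile of Normal(μ,σ) is μ + z_p·σ, with z_{0.25} = -0.6745 and z_{0.95} = 1.645.
Eliminate σ: μ = (z₂·x₁ − z₁·x₂)/(z₂ − z₁) = (1.645·-11 − (-0.6745)·14)/2.319 = -3.730.
Then σ = (x₂ − x₁)/(z₂ − z₁) = (14 − -11)/2.319 = 10.779.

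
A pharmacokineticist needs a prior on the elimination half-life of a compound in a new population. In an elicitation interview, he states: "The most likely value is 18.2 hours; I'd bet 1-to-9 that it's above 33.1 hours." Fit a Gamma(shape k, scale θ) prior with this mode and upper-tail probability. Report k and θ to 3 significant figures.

k ≈ 6.33, θ ≈ 3.42

Gamma(k,θ) with k>1 has mode (k−1)θ, so θ = 18.2/(k−1).
Need P(X < 33.1) = 0.9 with θ tied to k this way. Start at k = 2, θ = 18.2: P(X<33.1) ≈ 0.543.
Too low — raise k to concentrate. Iterating converges to k ≈ 6.33.
Then θ = 18.2/(6.33−1) ≈ 3.42.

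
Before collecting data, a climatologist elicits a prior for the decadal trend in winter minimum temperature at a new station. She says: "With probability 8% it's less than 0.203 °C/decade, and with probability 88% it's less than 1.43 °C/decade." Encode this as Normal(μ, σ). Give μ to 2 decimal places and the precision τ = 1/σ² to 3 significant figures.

μ = 0.87, τ = 4.42

The p-quantile of Normal(μ,σ) is μ + z_p·σ, with z_{0.08} = -1.405 and z_{0.88} = 1.175.
Eliminate σ: μ = (z₂·x₁ − z₁·x₂)/(z₂ − z₁) = (1.175·0.203 − (-1.405)·1.43)/2.58 = 0.87.
Then σ = (x₂ − x₁)/(z₂ − z₁) = (1.43 − 0.203)/2.58 = 0.48.
Precision τ = 1/σ² = 1/0.4756² = 4.42.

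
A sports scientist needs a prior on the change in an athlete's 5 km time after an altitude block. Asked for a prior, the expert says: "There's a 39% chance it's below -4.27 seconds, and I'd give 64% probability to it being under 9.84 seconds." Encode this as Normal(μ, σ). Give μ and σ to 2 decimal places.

μ = 1.91, σ = 22.12

The p-quantile of Normal(μ,σ) is μ + z_p·σ, with z_{0.39} = -0.2793 and z_{0.64} = 0.3585.
Eliminate σ: μ = (z₂·x₁ − z₁·x₂)/(z₂ − z₁) = (0.3585·-4.27 − (-0.2793)·9.84)/0.6378 = 1.91.
Then σ = (x₂ − x₁)/(z₂ − z₁) = (9.84 − -4.27)/0.6378 = 22.12.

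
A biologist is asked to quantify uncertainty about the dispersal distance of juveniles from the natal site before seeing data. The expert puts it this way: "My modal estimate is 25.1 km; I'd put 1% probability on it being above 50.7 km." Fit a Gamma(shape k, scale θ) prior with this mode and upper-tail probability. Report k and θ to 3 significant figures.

Gamma(k,θ) with k>1 has mode (k−1)θ, so θ = 25.1/(k−1).
Need P(X < 50.7) = 0.99 with θ tied to k this way. Start at k = 2, θ = 25.1: P(X<50.7) ≈ 0.599.
Too low — raise k to concentrate. Iterating converges to k ≈ 10.9.
Then θ = 25.1/(10.9−1) ≈ 2.53.

k ≈ 10.9, θ ≈ 2.53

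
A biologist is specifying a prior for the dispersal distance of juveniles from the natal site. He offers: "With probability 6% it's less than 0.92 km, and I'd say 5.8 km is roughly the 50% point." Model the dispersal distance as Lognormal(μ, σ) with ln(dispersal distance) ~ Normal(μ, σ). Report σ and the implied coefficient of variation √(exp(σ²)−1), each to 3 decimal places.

σ ≈ 1.184, CV ≈ 1.751

If T ~ Lognormal(μ,σ) then ln T ~ Normal(μ,σ), so the p-quantile of ln T is μ + z_p·σ.
ln(0.92) = -0.08338 and ln(5.8) = 1.758; z_{0.06} = -1.555, z_{0.5} = 0.
σ = (1.758 − -0.08338)/(0 − (-1.555)) = 1.184.
μ = -0.08338 − (-1.555)·1.184 = 1.758.
CV = √(exp(σ²)−1) = √(exp(1.4024)−1) = 1.751.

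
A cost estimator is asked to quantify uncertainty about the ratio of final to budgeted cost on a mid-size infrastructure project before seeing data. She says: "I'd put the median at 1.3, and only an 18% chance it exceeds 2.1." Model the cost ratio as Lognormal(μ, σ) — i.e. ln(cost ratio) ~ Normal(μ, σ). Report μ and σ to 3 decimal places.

μ ≈ 0.262, σ ≈ 0.524

If T ~ Lognormal(μ,σ) then ln T ~ Normal(μ,σ), so the p-quantile of ln T is μ + z_p·σ.
ln(1.3) = 0.2624 and ln(2.1) = 0.7419; z_{0.5} = 0, z_{0.82} = 0.9154.
σ = (0.7419 − 0.2624)/(0.9154 − (0)) = 0.524.
μ = 0.2624 − (0)·0.524 = 0.262.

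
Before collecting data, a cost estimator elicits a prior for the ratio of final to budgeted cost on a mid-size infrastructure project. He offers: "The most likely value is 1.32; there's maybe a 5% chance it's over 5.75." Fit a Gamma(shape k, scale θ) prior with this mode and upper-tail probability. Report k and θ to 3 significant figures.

Gamma(k,θ) with k>1 has mode (k−1)θ, so θ = 1.32/(k−1).
Need P(X < 5.75) = 0.95 with θ tied to k this way. Start at k = 2, θ = 1.32: P(X<5.75) ≈ 0.931.
Too low — raise k to concentrate. Iterating converges to k ≈ 2.14.
Then θ = 1.32/(2.14−1) ≈ 1.16.

k ≈ 2.14, θ ≈ 1.16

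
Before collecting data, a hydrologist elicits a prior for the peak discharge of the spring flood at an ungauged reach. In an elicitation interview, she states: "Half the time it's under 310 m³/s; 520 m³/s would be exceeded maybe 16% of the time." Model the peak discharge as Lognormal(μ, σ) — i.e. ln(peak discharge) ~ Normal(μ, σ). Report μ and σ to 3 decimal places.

If T ~ Lognormal(μ,σ) then ln T ~ Normal(μ,σ), so the p-quantile of ln T is μ + z_p·σ.
ln(310) = 5.737 and ln(520) = 6.254; z_{0.5} = 0, z_{0.84} = 0.9945.
σ = (6.254 − 5.737)/(0.9945 − (0)) = 0.520.
μ = 5.737 − (0)·0.520 = 5.737.

μ ≈ 5.737, σ ≈ 0.520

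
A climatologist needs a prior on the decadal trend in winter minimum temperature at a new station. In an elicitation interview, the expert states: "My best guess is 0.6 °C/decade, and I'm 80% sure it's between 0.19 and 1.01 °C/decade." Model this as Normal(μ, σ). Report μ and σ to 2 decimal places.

μ = 0.60, σ = 0.32

A symmetric 80% interval runs μ ± z·σ with z = 1.282.
Half-width = 0.41, so σ = 0.41/1.282 = 0.32.
μ is the stated best guess, 0.60.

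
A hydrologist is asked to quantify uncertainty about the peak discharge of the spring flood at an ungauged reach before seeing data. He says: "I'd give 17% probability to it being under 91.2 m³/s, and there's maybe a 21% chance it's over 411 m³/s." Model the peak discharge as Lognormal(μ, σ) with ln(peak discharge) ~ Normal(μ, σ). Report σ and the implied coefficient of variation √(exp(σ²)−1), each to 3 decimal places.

If T ~ Lognormal(μ,σ) then ln T ~ Normal(μ,σ), so the p-quantile of ln T is μ + z_p·σ.
ln(91.2) = 4.513 and ln(411) = 6.019; z_{0.17} = -0.9542, z_{0.79} = 0.8064.
σ = (6.019 − 4.513)/(0.8064 − (-0.9542)) = 0.855.
μ = 4.513 − (-0.9542)·0.855 = 5.329.
CV = √(exp(σ²)−1) = √(exp(0.7313)−1) = 1.038.

σ ≈ 0.855, CV ≈ 1.038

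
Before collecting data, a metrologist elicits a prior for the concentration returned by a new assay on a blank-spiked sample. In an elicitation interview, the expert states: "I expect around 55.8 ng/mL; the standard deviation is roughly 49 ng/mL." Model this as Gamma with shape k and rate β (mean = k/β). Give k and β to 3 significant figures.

k ≈ 1.3, β ≈ 0.0232

For Gamma(k, rate β): mean = k/β, variance = k/β², so CV = 1/√k.
CV = SD/mean = 49/55.8 = 0.8781, hence k = 1/CV² = 1.3.
Then β = k/mean = 1.3/55.8 = 0.0232.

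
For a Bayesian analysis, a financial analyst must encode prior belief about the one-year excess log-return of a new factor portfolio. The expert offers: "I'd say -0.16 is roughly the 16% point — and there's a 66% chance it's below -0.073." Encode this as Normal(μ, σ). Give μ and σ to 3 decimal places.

The p-quantile of Normal(μ,σ) is μ + z_p·σ, with z_{0.16} = -0.9945 and z_{0.66} = 0.4125.
Eliminate σ: μ = (z₂·x₁ − z₁·x₂)/(z₂ − z₁) = (0.4125·-0.16 − (-0.9945)·-0.073)/1.407 = -0.099.
Then σ = (x₂ − x₁)/(z₂ − z₁) = (-0.073 − -0.16)/1.407 = 0.062.

μ = -0.099, σ = 0.062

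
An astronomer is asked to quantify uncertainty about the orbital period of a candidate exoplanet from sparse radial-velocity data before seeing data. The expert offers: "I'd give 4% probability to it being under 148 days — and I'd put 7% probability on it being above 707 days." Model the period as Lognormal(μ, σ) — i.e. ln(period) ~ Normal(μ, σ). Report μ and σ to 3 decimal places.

μ ≈ 5.846, σ ≈ 0.485

If T ~ Lognormal(μ,σ) then ln T ~ Normal(μ,σ), so the p-quantile of ln T is μ + z_p·σ.
ln(148) = 4.997 and ln(707) = 6.561; z_{0.04} = -1.751, z_{0.93} = 1.476.
σ = (6.561 − 4.997)/(1.476 − (-1.751)) = 0.485.
μ = 4.997 − (-1.751)·0.485 = 5.846.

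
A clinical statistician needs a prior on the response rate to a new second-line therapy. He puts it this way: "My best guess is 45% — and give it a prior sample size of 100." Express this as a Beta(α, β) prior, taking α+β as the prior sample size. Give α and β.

Under the effective-sample-size interpretation, Beta(α, β) has prior mean α/(α+β) and prior sample size α+β.
So α+β = 100 and α/(α+β) = 0.45, giving α = 0.45·100 = 45 and β = 100 − 45 = 55.

α = 45, β = 55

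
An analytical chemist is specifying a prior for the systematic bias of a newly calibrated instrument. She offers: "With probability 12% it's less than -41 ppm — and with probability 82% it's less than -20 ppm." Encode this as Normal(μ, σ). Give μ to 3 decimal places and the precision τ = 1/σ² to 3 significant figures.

For Normal(μ,σ), the p-quantile is μ + z_p·σ. Here z_{0.12} = -1.175, z_{0.82} = 0.9154.
So -41 = μ − 1.175σ and -20 = μ + 0.9154σ.
Subtracting: σ = (-20 − -41)/(0.9154 − (-1.175)) = 10.046.
Then μ = -41 − (-1.175)·10.046 = -29.196.
Precision τ = 1/σ² = 1/10.05² = 0.00991.

μ = -29.196, τ = 0.00991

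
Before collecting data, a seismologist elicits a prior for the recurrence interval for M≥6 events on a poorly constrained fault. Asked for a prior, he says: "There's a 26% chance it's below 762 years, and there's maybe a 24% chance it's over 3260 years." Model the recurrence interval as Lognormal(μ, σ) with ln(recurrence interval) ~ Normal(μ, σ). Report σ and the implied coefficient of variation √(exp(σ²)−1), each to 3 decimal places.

If T ~ Lognormal(μ,σ) then ln T ~ Normal(μ,σ), so the p-quantile of ln T is μ + z_p·σ.
ln(762) = 6.636 and ln(3260) = 8.089; z_{0.26} = -0.6433, z_{0.76} = 0.7063.
σ = (8.089 − 6.636)/(0.7063 − (-0.6433)) = 1.077.
μ = 6.636 − (-0.6433)·1.077 = 7.329.
CV = √(exp(σ²)−1) = √(exp(1.1599)−1) = 1.480.

σ ≈ 1.077, CV ≈ 1.480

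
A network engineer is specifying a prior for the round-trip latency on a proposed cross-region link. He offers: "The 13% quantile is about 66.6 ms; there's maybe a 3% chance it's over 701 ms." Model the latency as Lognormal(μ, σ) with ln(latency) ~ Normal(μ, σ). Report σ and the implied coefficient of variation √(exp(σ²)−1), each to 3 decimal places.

If T ~ Lognormal(μ,σ) then ln T ~ Normal(μ,σ), so the p-quantile of ln T is μ + z_p·σ.
ln(66.6) = 4.199 and ln(701) = 6.553; z_{0.13} = -1.126, z_{0.97} = 1.881.
σ = (6.553 − 4.199)/(1.881 − (-1.126)) = 0.783.
μ = 4.199 − (-1.126)·0.783 = 5.080.
CV = √(exp(σ²)−1) = √(exp(0.6127)−1) = 0.919.

σ ≈ 0.783, CV ≈ 0.919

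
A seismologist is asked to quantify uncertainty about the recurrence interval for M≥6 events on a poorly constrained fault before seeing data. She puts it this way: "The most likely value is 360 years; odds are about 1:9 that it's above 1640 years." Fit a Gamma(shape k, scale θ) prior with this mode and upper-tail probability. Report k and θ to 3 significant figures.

Gamma(k,θ) with k>1 has mode (k−1)θ, so θ = 360/(k−1).
Need P(X < 1640) = 0.9 with θ tied to k this way. Start at k = 2, θ = 360: P(X<1640) ≈ 0.942.
Too high — lower k to spread out. Iterating converges to k ≈ 1.78.
Then θ = 360/(1.78−1) ≈ 460.

k ≈ 1.78, θ ≈ 460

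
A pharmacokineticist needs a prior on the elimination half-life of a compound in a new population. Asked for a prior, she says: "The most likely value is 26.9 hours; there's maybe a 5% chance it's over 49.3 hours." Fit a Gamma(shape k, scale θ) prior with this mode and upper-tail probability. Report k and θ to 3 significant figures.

k ≈ 8.59, θ ≈ 3.55

Gamma(k,θ) with k>1 has mode (k−1)θ, so θ = 26.9/(k−1).
Need P(X < 49.3) = 0.95 with θ tied to k this way. Start at k = 2, θ = 26.9: P(X<49.3) ≈ 0.547.
Too low — raise k to concentrate. Iterating converges to k ≈ 8.59.
Then θ = 26.9/(8.59−1) ≈ 3.55.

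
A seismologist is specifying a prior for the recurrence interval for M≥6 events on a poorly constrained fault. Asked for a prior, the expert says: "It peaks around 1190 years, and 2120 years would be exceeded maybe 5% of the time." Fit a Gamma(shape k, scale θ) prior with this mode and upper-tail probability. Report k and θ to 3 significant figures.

Gamma(k,θ) with k>1 has mode (k−1)θ, so θ = 1190/(k−1).
Need P(X < 2120) = 0.95 with θ tied to k this way. Start at k = 2, θ = 1190: P(X<2120) ≈ 0.532.
Too low — raise k to concentrate. Iterating converges to k ≈ 9.36.
Then θ = 1190/(9.36−1) ≈ 142.

k ≈ 9.36, θ ≈ 142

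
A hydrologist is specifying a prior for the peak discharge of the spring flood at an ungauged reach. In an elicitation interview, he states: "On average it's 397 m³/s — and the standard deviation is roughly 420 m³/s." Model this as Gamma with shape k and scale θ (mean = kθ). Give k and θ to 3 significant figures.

For Gamma(k, scale θ): mean = kθ, variance = kθ², so CV = 1/√k.
CV = SD/mean = 420/397 = 1.058, hence k = 1/CV² = 0.893.
Then θ = mean/k = 397/0.893 = 444.

k ≈ 0.893, θ ≈ 444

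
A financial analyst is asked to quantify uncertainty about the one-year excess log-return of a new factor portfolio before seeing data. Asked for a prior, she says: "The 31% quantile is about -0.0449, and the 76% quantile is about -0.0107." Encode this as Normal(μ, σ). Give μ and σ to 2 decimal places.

μ = -0.03, σ = 0.03

The p-quantile of Normal(μ,σ) is μ + z_p·σ, with z_{0.31} = -0.4959 and z_{0.76} = 0.7063.
Eliminate σ: μ = (z₂·x₁ − z₁·x₂)/(z₂ − z₁) = (0.7063·-0.0449 − (-0.4959)·-0.0107)/1.202 = -0.03.
Then σ = (x₂ − x₁)/(z₂ − z₁) = (-0.0107 − -0.0449)/1.202 = 0.03.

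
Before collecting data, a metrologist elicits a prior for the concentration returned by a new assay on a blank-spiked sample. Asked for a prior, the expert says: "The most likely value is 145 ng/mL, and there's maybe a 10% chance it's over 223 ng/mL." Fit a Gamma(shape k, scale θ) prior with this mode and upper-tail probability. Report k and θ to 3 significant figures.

Gamma(k,θ) with k>1 has mode (k−1)θ, so θ = 145/(k−1).
Need P(X < 223) = 0.9 with θ tied to k this way. Start at k = 2, θ = 145: P(X<223) ≈ 0.455.
Too low — raise k to concentrate. Iterating converges to k ≈ 11.1.
Then θ = 145/(11.1−1) ≈ 14.4.

k ≈ 11.1, θ ≈ 14.4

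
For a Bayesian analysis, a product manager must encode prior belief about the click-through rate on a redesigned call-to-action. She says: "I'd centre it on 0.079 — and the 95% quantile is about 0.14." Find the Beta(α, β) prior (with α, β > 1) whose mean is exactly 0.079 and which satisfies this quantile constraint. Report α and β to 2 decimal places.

α ≈ 5.15, β ≈ 59.99

With mean 0.079 fixed, write α = 0.079s, β = 0.921s where s = α+β.
Need P(θ < 0.14) = 0.95 under Beta(0.079s, 0.921s). Normal approximation: (q−m)/√(m(1−m)/s) ≈ z_{0.95} = 1.64, so s ≈ 0.079·0.921·(1.64)²/(0.14−0.079)² = 52.9.
At s = 52.9: P(θ<0.14) ≈ 0.934. Adjusting to match 0.95 gives s ≈ 65.13.
So α = 0.079·65.13 ≈ 5.15, β = 0.921·65.13 ≈ 59.99.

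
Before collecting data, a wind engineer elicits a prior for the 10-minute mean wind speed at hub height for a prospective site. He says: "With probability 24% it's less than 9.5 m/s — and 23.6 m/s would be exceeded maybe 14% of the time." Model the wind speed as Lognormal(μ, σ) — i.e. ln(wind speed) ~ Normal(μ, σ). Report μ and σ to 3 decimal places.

If T ~ Lognormal(μ,σ) then ln T ~ Normal(μ,σ), so the p-quantile of ln T is μ + z_p·σ.
ln(9.5) = 2.251 and ln(23.6) = 3.161; z_{0.24} = -0.7063, z_{0.86} = 1.08.
σ = (3.161 − 2.251)/(1.08 − (-0.7063)) = 0.509.
μ = 2.251 − (-0.7063)·0.509 = 2.611.

μ ≈ 2.611, σ ≈ 0.509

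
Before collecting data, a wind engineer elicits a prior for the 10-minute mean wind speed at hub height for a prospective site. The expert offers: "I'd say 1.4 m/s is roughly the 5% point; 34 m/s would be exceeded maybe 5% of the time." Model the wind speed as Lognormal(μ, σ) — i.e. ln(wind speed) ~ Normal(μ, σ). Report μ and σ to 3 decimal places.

μ ≈ 1.931, σ ≈ 0.970

If T ~ Lognormal(μ,σ) then ln T ~ Normal(μ,σ), so the p-quantile of ln T is μ + z_p·σ.
ln(1.4) = 0.3365 and ln(34) = 3.526; z_{0.05} = -1.645, z_{0.95} = 1.645.
σ = (3.526 − 0.3365)/(1.645 − (-1.645)) = 0.970.
μ = 0.3365 − (-1.645)·0.970 = 1.931.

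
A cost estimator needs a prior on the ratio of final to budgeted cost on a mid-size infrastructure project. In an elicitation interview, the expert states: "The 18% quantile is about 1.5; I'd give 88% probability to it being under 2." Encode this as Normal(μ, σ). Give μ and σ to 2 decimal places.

μ = 1.72, σ = 0.24

For Normal(μ,σ), the p-quantile is μ + z_p·σ. Here z_{0.18} = -0.9154, z_{0.88} = 1.175.
So 1.5 = μ − 0.9154σ and 2 = μ + 1.175σ.
Subtracting: σ = (2 − 1.5)/(1.175 − (-0.9154)) = 0.24.
Then μ = 1.5 − (-0.9154)·0.24 = 1.72.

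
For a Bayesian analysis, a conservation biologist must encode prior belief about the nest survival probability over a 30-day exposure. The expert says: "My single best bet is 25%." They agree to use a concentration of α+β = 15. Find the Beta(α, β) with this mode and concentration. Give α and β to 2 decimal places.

α = 4.25, β = 10.75

For α,β > 1 the Beta mode is (α−1)/(α+β−2). With α+β = 15, the mode is (α−1)/13.
Set (α−1)/13 = 0.25 → α = 1 + 0.25·13 = 4.25.
β = 15 − α = 10.75.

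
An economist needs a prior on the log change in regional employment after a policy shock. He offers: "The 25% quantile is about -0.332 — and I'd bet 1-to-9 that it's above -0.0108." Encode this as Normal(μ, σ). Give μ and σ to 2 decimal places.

For Normal(μ,σ), the p-quantile is μ + z_p·σ. Here z_{0.25} = -0.6745, z_{0.9} = 1.282.
So -0.332 = μ − 0.6745σ and -0.0108 = μ + 1.282σ.
Subtracting: σ = (-0.0108 − -0.332)/(1.282 − (-0.6745)) = 0.16.
Then μ = -0.332 − (-0.6745)·0.16 = -0.22.

μ = -0.22, σ = 0.16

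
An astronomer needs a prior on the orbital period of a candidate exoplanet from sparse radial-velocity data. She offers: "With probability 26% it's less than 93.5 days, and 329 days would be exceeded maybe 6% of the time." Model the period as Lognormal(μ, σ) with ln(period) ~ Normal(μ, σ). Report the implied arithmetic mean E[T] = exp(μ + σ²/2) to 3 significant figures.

E[T] ≈ 159 days

If T ~ Lognormal(μ,σ) then ln T ~ Normal(μ,σ), so the p-quantile of ln T is μ + z_p·σ.
ln(93.5) = 4.538 and ln(329) = 5.796; z_{0.26} = -0.6433, z_{0.94} = 1.555.
σ = (5.796 − 4.538)/(1.555 − (-0.6433)) = 0.572.
μ = 4.538 − (-0.6433)·0.572 = 4.906.
E[T] = exp(μ + σ²/2) = exp(4.906 + 0.1638) = 159 days.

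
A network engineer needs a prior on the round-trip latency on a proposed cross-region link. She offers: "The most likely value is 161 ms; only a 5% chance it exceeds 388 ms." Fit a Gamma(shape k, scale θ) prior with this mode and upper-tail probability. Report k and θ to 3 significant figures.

k ≈ 4.52, θ ≈ 45.7

Gamma(k,θ) with k>1 has mode (k−1)θ, so θ = 161/(k−1).
Need P(X < 388) = 0.95 with θ tied to k this way. Start at k = 2, θ = 161: P(X<388) ≈ 0.694.
Too low — raise k to concentrate. Iterating converges to k ≈ 4.52.
Then θ = 161/(4.52−1) ≈ 45.7.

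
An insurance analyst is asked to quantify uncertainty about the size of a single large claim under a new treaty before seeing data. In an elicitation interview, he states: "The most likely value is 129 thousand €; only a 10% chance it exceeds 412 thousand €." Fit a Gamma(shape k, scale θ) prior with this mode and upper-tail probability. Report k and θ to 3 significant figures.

Gamma(k,θ) with k>1 has mode (k−1)θ, so θ = 129/(k−1).
Need P(X < 412) = 0.9 with θ tied to k this way. Start at k = 2, θ = 129: P(X<412) ≈ 0.828.
Too low — raise k to concentrate. Iterating converges to k ≈ 2.4.
Then θ = 129/(2.4−1) ≈ 92.

k ≈ 2.4, θ ≈ 92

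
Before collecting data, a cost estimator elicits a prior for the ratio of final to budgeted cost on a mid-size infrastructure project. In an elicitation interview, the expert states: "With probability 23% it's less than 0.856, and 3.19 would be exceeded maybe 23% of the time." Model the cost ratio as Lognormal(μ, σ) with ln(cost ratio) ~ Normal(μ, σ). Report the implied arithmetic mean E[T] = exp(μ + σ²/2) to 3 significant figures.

E[T] ≈ 2.46

If T ~ Lognormal(μ,σ) then ln T ~ Normal(μ,σ), so the p-quantile of ln T is μ + z_p·σ.
ln(0.856) = -0.1555 and ln(3.19) = 1.16; z_{0.23} = -0.7388, z_{0.77} = 0.7388.
σ = (1.16 − -0.1555)/(0.7388 − (-0.7388)) = 0.890.
μ = -0.1555 − (-0.7388)·0.890 = 0.502.
E[T] = exp(μ + σ²/2) = exp(0.502 + 0.3963) = 2.46.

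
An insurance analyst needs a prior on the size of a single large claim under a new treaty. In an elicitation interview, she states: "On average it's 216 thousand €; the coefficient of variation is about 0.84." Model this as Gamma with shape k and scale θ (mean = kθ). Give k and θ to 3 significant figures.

For Gamma(k, scale θ): mean = kθ, variance = kθ², so CV = 1/√k.
CV = 0.84, hence k = 1/CV² = 1.42.
Then θ = mean/k = 216/1.42 = 152.

k ≈ 1.42, θ ≈ 152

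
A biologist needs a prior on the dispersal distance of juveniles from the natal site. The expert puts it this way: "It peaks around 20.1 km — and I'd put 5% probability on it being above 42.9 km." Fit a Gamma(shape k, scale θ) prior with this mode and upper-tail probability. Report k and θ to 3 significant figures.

k ≈ 5.8, θ ≈ 4.19

Gamma(k,θ) with k>1 has mode (k−1)θ, so θ = 20.1/(k−1).
Need P(X < 42.9) = 0.95 with θ tied to k this way. Start at k = 2, θ = 20.1: P(X<42.9) ≈ 0.629.
Too low — raise k to concentrate. Iterating converges to k ≈ 5.8.
Then θ = 20.1/(5.8−1) ≈ 4.19.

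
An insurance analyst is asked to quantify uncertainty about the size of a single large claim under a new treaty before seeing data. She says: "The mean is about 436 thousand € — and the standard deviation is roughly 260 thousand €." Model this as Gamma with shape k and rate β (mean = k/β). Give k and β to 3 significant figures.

k ≈ 2.81, β ≈ 0.00645

For Gamma(k, rate β): mean = k/β, variance = k/β², so CV = 1/√k.
CV = SD/mean = 260/436 = 0.5963, hence k = 1/CV² = 2.81.
Then β = k/mean = 2.81/436 = 0.00645.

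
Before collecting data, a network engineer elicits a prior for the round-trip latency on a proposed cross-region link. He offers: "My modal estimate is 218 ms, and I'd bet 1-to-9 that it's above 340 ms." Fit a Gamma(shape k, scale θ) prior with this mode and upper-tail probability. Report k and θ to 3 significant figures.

k ≈ 10.5, θ ≈ 23

Gamma(k,θ) with k>1 has mode (k−1)θ, so θ = 218/(k−1).
Need P(X < 340) = 0.9 with θ tied to k this way. Start at k = 2, θ = 218: P(X<340) ≈ 0.462.
Too low — raise k to concentrate. Iterating converges to k ≈ 10.5.
Then θ = 218/(10.5−1) ≈ 23.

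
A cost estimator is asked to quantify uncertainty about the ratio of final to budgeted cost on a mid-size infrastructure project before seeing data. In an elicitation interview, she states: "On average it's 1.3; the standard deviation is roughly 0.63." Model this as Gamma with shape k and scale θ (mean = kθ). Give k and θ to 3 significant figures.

For Gamma(k, scale θ): mean = kθ, variance = kθ², so CV = 1/√k.
CV = SD/mean = 0.63/1.3 = 0.4846, hence k = 1/CV² = 4.26.
Then θ = mean/k = 1.3/4.26 = 0.305.

k ≈ 4.26, θ ≈ 0.305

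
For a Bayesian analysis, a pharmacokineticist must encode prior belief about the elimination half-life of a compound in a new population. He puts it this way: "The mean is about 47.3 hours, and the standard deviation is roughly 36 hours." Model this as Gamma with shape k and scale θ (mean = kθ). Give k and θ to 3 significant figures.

k ≈ 1.73, θ ≈ 27.4

For Gamma(k, scale θ): mean = kθ, variance = kθ², so CV = 1/√k.
CV = SD/mean = 36/47.3 = 0.7611, hence k = 1/CV² = 1.73.
Then θ = mean/k = 47.3/1.73 = 27.4.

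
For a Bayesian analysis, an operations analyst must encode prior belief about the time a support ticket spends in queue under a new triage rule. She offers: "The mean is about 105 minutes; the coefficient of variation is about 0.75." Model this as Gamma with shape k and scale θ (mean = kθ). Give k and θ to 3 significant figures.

k ≈ 1.78, θ ≈ 59.1

For Gamma(k, scale θ): mean = kθ, variance = kθ², so CV = 1/√k.
CV = 0.75, hence k = 1/CV² = 1.78.
Then θ = mean/k = 105/1.78 = 59.1.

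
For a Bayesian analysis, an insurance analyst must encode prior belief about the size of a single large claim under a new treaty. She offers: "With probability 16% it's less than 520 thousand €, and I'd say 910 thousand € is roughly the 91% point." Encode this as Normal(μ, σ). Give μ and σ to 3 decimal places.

For Normal(μ,σ), the p-quantile is μ + z_p·σ. Here z_{0.16} = -0.9945, z_{0.91} = 1.341.
So 520 = μ − 0.9945σ and 910 = μ + 1.341σ.
Subtracting: σ = (910 − 520)/(1.341 − (-0.9945)) = 167.008.
Then μ = 520 − (-0.9945)·167.008 = 686.083.

μ = 686.083, σ = 167.008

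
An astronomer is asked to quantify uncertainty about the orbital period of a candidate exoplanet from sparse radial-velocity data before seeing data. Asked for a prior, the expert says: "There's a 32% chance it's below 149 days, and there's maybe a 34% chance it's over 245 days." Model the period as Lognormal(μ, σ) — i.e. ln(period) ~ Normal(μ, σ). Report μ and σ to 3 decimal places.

μ ≈ 5.268, σ ≈ 0.565

If T ~ Lognormal(μ,σ) then ln T ~ Normal(μ,σ), so the p-quantile of ln T is μ + z_p·σ.
ln(149) = 5.004 and ln(245) = 5.501; z_{0.32} = -0.4677, z_{0.66} = 0.4125.
σ = (5.501 − 5.004)/(0.4125 − (-0.4677)) = 0.565.
μ = 5.004 − (-0.4677)·0.565 = 5.268.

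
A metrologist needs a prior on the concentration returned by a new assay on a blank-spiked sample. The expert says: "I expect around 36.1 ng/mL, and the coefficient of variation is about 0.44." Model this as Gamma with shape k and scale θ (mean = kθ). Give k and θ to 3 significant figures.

For Gamma(k, scale θ): mean = kθ, variance = kθ², so CV = 1/√k.
CV = 0.44, hence k = 1/CV² = 5.17.
Then θ = mean/k = 36.1/5.17 = 6.99.

k ≈ 5.17, θ ≈ 6.99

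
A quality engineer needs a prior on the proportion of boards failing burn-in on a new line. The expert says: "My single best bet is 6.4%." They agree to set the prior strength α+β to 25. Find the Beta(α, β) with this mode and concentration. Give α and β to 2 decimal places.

α = 2.47, β = 22.53

For α,β > 1 the Beta mode is (α−1)/(α+β−2). With α+β = 25, the mode is (α−1)/23.
Set (α−1)/23 = 0.064 → α = 1 + 0.064·23 = 2.47.
β = 25 − α = 22.53.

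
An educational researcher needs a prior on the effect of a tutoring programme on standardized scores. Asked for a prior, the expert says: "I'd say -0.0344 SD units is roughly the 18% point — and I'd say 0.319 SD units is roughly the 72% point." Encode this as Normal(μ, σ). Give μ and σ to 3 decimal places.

μ = 0.182, σ = 0.236

The p-quantile of Normal(μ,σ) is μ + z_p·σ, with z_{0.18} = -0.9154 and z_{0.72} = 0.5828.
Eliminate σ: μ = (z₂·x₁ − z₁·x₂)/(z₂ − z₁) = (0.5828·-0.0344 − (-0.9154)·0.319)/1.498 = 0.182.
Then σ = (x₂ − x₁)/(z₂ − z₁) = (0.319 − -0.0344)/1.498 = 0.236.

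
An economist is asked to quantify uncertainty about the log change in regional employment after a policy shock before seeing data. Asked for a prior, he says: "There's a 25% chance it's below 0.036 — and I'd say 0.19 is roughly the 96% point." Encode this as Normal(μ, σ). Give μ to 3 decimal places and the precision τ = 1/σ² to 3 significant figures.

μ = 0.079, τ = 248

The p-quantile of Normal(μ,σ) is μ + z_p·σ, with z_{0.25} = -0.6745 and z_{0.96} = 1.751.
Eliminate σ: μ = (z₂·x₁ − z₁·x₂)/(z₂ − z₁) = (1.751·0.036 − (-0.6745)·0.19)/2.425 = 0.079.
Then σ = (x₂ − x₁)/(z₂ − z₁) = (0.19 − 0.036)/2.425 = 0.064.
Precision τ = 1/σ² = 1/0.0635² = 248.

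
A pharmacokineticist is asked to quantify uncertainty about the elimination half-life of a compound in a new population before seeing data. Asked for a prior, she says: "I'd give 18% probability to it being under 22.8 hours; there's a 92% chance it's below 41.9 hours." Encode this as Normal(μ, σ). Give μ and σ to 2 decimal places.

The p-quantile of Normal(μ,σ) is μ + z_p·σ, with z_{0.18} = -0.9154 and z_{0.92} = 1.405.
Eliminate σ: μ = (z₂·x₁ − z₁·x₂)/(z₂ − z₁) = (1.405·22.8 − (-0.9154)·41.9)/2.32 = 30.33.
Then σ = (x₂ − x₁)/(z₂ − z₁) = (41.9 − 22.8)/2.32 = 8.23.

μ = 30.33, σ = 8.23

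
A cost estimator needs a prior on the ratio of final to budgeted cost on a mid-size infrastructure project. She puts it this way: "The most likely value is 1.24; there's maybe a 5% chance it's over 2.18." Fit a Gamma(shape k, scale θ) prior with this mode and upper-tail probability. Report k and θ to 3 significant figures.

k ≈ 9.76, θ ≈ 0.142

Gamma(k,θ) with k>1 has mode (k−1)θ, so θ = 1.24/(k−1).
Need P(X < 2.18) = 0.95 with θ tied to k this way. Start at k = 2, θ = 1.24: P(X<2.18) ≈ 0.525.
Too low — raise k to concentrate. Iterating converges to k ≈ 9.76.
Then θ = 1.24/(9.76−1) ≈ 0.142.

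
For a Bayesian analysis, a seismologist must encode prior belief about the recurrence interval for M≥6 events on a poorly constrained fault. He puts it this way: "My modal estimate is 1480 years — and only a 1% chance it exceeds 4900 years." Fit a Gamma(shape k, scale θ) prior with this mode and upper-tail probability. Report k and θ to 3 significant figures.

Gamma(k,θ) with k>1 has mode (k−1)θ, so θ = 1480/(k−1).
Need P(X < 4900) = 0.99 with θ tied to k this way. Start at k = 2, θ = 1480: P(X<4900) ≈ 0.843.
Too low — raise k to concentrate. Iterating converges to k ≈ 4.07.
Then θ = 1480/(4.07−1) ≈ 483.

k ≈ 4.07, θ ≈ 483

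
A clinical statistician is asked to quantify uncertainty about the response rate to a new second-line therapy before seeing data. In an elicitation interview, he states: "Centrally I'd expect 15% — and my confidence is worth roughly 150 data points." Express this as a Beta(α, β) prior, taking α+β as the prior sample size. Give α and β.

Under the effective-sample-size interpretation, Beta(α, β) has prior mean α/(α+β) and prior sample size α+β.
So α+β = 150 and α/(α+β) = 0.15, giving α = 0.15·150 = 22.5 and β = 150 − 22.5 = 127.5.

α = 22.5, β = 127.5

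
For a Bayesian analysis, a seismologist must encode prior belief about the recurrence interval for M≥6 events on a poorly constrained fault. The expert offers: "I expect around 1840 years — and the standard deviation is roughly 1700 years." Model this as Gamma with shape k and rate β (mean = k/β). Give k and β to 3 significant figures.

k ≈ 1.17, β ≈ 0.000637

For Gamma(k, rate β): mean = k/β, variance = k/β², so CV = 1/√k.
CV = SD/mean = 1700/1840 = 0.9239, hence k = 1/CV² = 1.17.
Then β = k/mean = 1.17/1840 = 0.000637.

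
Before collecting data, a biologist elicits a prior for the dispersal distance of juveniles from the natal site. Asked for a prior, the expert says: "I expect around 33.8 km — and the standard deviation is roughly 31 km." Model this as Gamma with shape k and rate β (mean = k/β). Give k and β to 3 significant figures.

k ≈ 1.19, β ≈ 0.0352

For Gamma(k, rate β): mean = k/β, variance = k/β², so CV = 1/√k.
CV = SD/mean = 31/33.8 = 0.9172, hence k = 1/CV² = 1.19.
Then β = k/mean = 1.19/33.8 = 0.0352.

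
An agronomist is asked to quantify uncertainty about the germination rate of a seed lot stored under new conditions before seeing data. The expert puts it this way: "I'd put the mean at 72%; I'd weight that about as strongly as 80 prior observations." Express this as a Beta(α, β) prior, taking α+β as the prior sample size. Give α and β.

α = 57.6, β = 22.4

Under the effective-sample-size interpretation, Beta(α, β) has prior mean α/(α+β) and prior sample size α+β.
So α+β = 80 and α/(α+β) = 0.72, giving α = 0.72·80 = 57.6 and β = 80 − 57.6 = 22.4.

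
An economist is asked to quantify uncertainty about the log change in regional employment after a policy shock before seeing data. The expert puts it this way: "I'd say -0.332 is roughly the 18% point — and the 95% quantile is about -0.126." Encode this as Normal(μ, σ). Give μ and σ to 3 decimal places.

The p-quantile of Normal(μ,σ) is μ + z_p·σ, with z_{0.18} = -0.9154 and z_{0.95} = 1.645.
Eliminate σ: μ = (z₂·x₁ − z₁·x₂)/(z₂ − z₁) = (1.645·-0.332 − (-0.9154)·-0.126)/2.56 = -0.258.
Then σ = (x₂ − x₁)/(z₂ − z₁) = (-0.126 − -0.332)/2.56 = 0.080.

μ = -0.258, σ = 0.080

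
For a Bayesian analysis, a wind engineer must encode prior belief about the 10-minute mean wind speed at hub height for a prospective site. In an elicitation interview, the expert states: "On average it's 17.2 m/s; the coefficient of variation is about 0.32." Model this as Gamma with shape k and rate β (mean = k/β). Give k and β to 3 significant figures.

k ≈ 9.77, β ≈ 0.568

For Gamma(k, rate β): mean = k/β, variance = k/β², so CV = 1/√k.
CV = 0.32, hence k = 1/CV² = 9.77.
Then β = k/mean = 9.77/17.2 = 0.568.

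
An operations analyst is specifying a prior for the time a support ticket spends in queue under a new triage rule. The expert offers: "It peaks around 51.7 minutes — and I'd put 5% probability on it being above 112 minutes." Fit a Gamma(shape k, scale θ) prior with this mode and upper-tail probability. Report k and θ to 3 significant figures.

k ≈ 5.61, θ ≈ 11.2

Gamma(k,θ) with k>1 has mode (k−1)θ, so θ = 51.7/(k−1).
Need P(X < 112) = 0.95 with θ tied to k this way. Start at k = 2, θ = 51.7: P(X<112) ≈ 0.637.
Too low — raise k to concentrate. Iterating converges to k ≈ 5.61.
Then θ = 51.7/(5.61−1) ≈ 11.2.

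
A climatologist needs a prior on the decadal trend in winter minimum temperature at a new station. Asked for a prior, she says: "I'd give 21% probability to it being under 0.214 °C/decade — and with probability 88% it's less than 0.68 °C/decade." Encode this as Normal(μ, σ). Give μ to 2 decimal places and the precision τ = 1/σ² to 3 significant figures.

μ = 0.40, τ = 18.1

For Normal(μ,σ), the p-quantile is μ + z_p·σ. Here z_{0.21} = -0.8064, z_{0.88} = 1.175.
So 0.214 = μ − 0.8064σ and 0.68 = μ + 1.175σ.
Subtracting: σ = (0.68 − 0.214)/(1.175 − (-0.8064)) = 0.24.
Then μ = 0.214 − (-0.8064)·0.24 = 0.40.
Precision τ = 1/σ² = 1/0.2352² = 18.1.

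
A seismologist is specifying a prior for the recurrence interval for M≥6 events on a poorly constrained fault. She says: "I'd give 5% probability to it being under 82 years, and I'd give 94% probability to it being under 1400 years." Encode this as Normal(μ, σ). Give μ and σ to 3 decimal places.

μ = 759.553, σ = 411.923

For Normal(μ,σ), the p-quantile is μ + z_p·σ. Here z_{0.05} = -1.645, z_{0.94} = 1.555.
So 82 = μ − 1.645σ and 1400 = μ + 1.555σ.
Subtracting: σ = (1400 − 82)/(1.555 − (-1.645)) = 411.923.
Then μ = 82 − (-1.645)·411.923 = 759.553.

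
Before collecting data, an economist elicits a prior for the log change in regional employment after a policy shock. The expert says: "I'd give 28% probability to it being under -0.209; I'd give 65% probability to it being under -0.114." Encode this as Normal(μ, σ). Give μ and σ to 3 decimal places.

μ = -0.152, σ = 0.098

The p-quantile of Normal(μ,σ) is μ + z_p·σ, with z_{0.28} = -0.5828 and z_{0.65} = 0.3853.
Eliminate σ: μ = (z₂·x₁ − z₁·x₂)/(z₂ − z₁) = (0.3853·-0.209 − (-0.5828)·-0.114)/0.9682 = -0.152.
Then σ = (x₂ − x₁)/(z₂ − z₁) = (-0.114 − -0.209)/0.9682 = 0.098.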